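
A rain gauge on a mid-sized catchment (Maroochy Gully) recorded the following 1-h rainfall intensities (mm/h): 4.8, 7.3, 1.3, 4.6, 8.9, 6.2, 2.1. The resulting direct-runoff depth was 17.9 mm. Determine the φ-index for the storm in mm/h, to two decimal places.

φ ≈ 2.78 mm/h

Only the 5 blocks with intensity above φ contribute runoff: 4.8, 7.3, 4.6, 8.9, 6.2 mm/h.
Σ(I−φ)·Δt = d  ⇒  (4.8+7.3+4.6+8.9+6.2 − 5φ)·1 = 17.9
φ = (31.80 − 17.9/1) / 5 = 2.78 mm/h.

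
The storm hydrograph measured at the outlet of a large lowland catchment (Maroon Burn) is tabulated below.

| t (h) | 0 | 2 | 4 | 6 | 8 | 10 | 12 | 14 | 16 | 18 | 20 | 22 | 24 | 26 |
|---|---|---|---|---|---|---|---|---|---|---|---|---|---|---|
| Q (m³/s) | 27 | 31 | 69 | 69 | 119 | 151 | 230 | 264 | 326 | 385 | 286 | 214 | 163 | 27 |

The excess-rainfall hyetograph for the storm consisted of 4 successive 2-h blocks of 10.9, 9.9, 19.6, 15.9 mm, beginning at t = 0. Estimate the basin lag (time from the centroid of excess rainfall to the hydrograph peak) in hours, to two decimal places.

Centroid of excess rainfall: t_c = Σ P_i·t̄_i / ΣP_i = 4.4387 h (block centres at 1, 3, 5, 7 h).
Hydrograph peak occurs at t = 18 h, so basin lag t_L = 18 − 4.4387 = 13.56 h.

t_L ≈ 13.56 h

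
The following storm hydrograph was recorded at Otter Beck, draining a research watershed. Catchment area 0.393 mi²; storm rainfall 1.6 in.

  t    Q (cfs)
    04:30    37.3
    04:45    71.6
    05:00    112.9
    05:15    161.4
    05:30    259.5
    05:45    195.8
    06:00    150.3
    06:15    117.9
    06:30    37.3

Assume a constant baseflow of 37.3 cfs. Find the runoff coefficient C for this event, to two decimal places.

ΣQ_DR = 808.3 cfs; V = ΣQ_DR·Δt = 7.275 × 10^5 ft³.
Runoff depth d = V / A = 0.7968 in.
C = d / P = 0.7968 / 1.6 = 0.50.

C ≈ 0.50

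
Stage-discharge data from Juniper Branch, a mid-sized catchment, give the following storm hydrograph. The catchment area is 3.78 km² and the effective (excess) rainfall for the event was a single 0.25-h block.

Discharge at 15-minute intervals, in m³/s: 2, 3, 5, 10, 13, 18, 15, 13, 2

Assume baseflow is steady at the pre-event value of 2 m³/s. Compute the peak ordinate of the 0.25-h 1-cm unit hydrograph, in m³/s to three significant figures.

Direct runoff: 0.0, 1.0, 3.0, 8.0, 11.0, 16.0, 13.0, 11.0, 0.0 m³/s; ΣQ_DR = 63.00 m³/s, peak = 16.0 m³/s.
Runoff depth d = ΣQ_DR·Δt / A = 63.00 × 900 / (3.78 km²) = 15.00 mm.
The 1-cm UH is the DRH scaled by (10 mm)/d, so U_p = 16.0 × 10/15.00 = 10.7 m³/s.

U_p ≈ 10.7 m³/s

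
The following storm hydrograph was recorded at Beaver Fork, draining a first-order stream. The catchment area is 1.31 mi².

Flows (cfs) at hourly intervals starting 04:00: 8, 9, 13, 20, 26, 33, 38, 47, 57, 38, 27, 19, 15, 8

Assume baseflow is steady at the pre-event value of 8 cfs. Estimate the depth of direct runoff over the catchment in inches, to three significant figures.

Direct runoff: 0.0, 1.0, 5.0, 12.0, 18.0, 25.0, 30.0, 39.0, 49.0, 30.0, 19.0, 11.0, 7.0, 0.0 cfs; ΣQ_DR = 246.0 cfs.
V = ΣQ_DR · Δt = 246.0 × 3600 s = 8.856 × 10^5 ft³.
Over A = 1.31 mi², depth = V / A = 0.291 in.

d ≈ 0.291 in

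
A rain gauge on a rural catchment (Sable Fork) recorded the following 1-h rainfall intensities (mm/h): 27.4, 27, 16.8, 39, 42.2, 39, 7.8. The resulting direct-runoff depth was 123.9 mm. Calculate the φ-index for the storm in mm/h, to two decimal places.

Only the 6 blocks with intensity above φ contribute runoff: 27.4, 27, 16.8, 39, 42.2, 39 mm/h.
Σ(I−φ)·Δt = d  ⇒  (27.4+27+16.8+39+42.2+39 − 6φ)·1 = 123.9
φ = (191.4 − 123.9/1) / 6 = 11.25 mm/h.

φ ≈ 11.25 mm/h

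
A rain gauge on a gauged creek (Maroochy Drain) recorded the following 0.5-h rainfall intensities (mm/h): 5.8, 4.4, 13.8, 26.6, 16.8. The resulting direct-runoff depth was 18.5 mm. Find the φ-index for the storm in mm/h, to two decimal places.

φ ≈ 6.73 mm/h

Only the 3 blocks with intensity above φ contribute runoff: 13.8, 26.6, 16.8 mm/h.
Σ(I−φ)·Δt = d  ⇒  (13.8+26.6+16.8 − 3φ)·0.5 = 18.5
φ = (57.20 − 18.5/0.5) / 3 = 6.73 mm/h.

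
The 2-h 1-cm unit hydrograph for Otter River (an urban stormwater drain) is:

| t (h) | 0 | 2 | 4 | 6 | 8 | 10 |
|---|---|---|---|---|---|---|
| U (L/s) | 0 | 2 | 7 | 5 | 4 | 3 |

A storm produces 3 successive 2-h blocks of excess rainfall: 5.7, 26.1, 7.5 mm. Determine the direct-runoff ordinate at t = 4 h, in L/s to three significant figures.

By discrete convolution, Q_j = Σ (P_i / 10 mm) · U_{j−i}.
At t = 4 h (j=2): Q = (5.7/10)·7 + (26.1/10)·2 + (7.5/10)·0 = 9.21 L/s.

Q ≈ 9.21 L/s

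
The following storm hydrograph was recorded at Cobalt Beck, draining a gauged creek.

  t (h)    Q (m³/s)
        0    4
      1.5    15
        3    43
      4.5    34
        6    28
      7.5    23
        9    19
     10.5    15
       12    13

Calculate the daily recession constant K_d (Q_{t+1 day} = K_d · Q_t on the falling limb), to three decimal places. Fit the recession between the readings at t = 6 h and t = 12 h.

Between t = 6 h and t = 12 h the flow falls from 28 to 13 m³/s over 4×1.5 h = 6 h.
Per-interval ratio K = (13/28)^(1/4) = 0.8255; K_d = K^(24/1.5) = 0.046.

K_d ≈ 0.046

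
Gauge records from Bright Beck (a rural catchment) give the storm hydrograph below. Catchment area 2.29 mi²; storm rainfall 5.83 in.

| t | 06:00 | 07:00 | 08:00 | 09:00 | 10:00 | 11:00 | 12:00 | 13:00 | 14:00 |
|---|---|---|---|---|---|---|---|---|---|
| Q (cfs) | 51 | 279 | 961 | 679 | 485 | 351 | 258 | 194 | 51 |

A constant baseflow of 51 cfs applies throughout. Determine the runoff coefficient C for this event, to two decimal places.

C ≈ 0.33

ΣQ_DR = 2850 cfs; V = ΣQ_DR·Δt = 1.026 × 10^7 ft³.
Runoff depth d = V / A = 1.929 in.
C = d / P = 1.929 / 5.83 = 0.33.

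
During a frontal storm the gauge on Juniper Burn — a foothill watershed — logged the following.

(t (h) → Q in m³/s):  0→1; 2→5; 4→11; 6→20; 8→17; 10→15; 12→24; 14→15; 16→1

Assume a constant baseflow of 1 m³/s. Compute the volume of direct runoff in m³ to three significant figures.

Direct-runoff ordinates (Q − Q_b): 0.0, 4.0, 10.0, 19.0, 16.0, 14.0, 23.0, 14.0, 0.0 m³/s.
ΣQ_DR = 100.0 m³/s.
With Δt = 2 h = 7200 s, V = ΣQ_DR · Δt = 100.0 × 7200 = 7.20 × 10^5 m³.

V ≈ 7.20 × 10^5 m³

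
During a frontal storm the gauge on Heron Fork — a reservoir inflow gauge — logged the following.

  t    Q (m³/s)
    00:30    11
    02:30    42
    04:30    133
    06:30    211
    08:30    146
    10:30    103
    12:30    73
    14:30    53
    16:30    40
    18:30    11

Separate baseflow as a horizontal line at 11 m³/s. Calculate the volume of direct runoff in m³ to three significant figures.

Direct-runoff ordinates (Q − Q_b): 0.0, 31.0, 122.0, 200.0, 135.0, 92.0, 62.0, 42.0, 29.0, 0.0 m³/s.
ΣQ_DR = 713.0 m³/s.
With Δt = 2 h = 7200 s, V = ΣQ_DR · Δt = 713.0 × 7200 = 5.13 × 10^6 m³.

V ≈ 5.13 × 10^6 m³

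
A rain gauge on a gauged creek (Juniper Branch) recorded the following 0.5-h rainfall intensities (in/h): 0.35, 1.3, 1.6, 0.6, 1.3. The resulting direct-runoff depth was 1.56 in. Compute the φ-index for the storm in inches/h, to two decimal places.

Only the 4 blocks with intensity above φ contribute runoff: 1.3, 1.6, 0.6, 1.3 in/h.
Σ(I−φ)·Δt = d  ⇒  (1.3+1.6+0.6+1.3 − 4φ)·0.5 = 1.56
φ = (4.800 − 1.56/0.5) / 4 = 0.42 in/h.

φ ≈ 0.42 in/h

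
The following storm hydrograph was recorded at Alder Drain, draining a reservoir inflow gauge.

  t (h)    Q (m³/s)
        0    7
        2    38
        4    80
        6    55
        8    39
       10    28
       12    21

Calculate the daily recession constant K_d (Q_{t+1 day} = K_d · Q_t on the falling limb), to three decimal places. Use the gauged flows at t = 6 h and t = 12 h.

K_d ≈ 0.021

Between t = 6 h and t = 12 h the flow falls from 55 to 21 m³/s over 3×2 h = 6 h.
Per-interval ratio K = (21/55)^(1/3) = 0.7255; K_d = K^(24/2) = 0.021.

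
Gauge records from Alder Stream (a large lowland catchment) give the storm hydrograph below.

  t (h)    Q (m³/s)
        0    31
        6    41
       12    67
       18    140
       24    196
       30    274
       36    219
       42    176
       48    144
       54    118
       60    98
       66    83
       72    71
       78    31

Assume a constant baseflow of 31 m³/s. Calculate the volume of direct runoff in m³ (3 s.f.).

Direct-runoff ordinates (Q − Q_b): 0.0, 10.0, 36.0, 109.0, 165.0, 243.0, 188.0, 145.0, 113.0, 87.0, 67.0, 52.0, 40.0, 0.0 m³/s.
ΣQ_DR = 1255 m³/s.
With Δt = 6 h = 21600 s, V = ΣQ_DR · Δt = 1255 × 21600 = 2.71 × 10^7 m³.

V ≈ 2.71 × 10^7 m³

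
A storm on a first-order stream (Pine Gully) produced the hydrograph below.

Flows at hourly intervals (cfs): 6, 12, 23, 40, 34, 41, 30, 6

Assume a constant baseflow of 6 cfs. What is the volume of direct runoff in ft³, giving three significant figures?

Direct-runoff ordinates (Q − Q_b): 0.0, 6.0, 17.0, 34.0, 28.0, 35.0, 24.0, 0.0 cfs.
ΣQ_DR = 144.0 cfs.
With Δt = 1 h = 3600 s, V = ΣQ_DR · Δt = 144.0 × 3600 = 5.18 × 10^5 ft³.

V ≈ 5.18 × 10^5 ft³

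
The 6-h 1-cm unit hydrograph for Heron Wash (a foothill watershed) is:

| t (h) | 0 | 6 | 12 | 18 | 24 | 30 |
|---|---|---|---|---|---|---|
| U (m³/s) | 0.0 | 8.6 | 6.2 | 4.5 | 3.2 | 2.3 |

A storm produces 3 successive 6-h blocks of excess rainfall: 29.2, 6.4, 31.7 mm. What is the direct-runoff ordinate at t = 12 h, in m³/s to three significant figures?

Q ≈ 23.6 m³/s

By discrete convolution, Q_j = Σ (P_i / 10 mm) · U_{j−i}.
At t = 12 h (j=2): Q = (29.2/10)·6.2 + (6.4/10)·8.6 + (31.7/10)·0.0 = 23.6 m³/s.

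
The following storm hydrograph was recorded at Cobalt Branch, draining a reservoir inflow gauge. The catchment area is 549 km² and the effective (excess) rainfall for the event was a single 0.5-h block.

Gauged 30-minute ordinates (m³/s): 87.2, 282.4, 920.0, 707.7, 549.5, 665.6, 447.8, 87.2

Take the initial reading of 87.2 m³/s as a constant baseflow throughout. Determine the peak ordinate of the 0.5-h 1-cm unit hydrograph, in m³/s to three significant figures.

U_p ≈ 833 m³/s

Direct runoff: 0.0, 195.2, 832.8, 620.5, 462.3, 578.4, 360.6, 0.0 m³/s; ΣQ_DR = 3050 m³/s, peak = 832.8 m³/s.
Runoff depth d = ΣQ_DR·Δt / A = 3050 × 1800 / (549 km²) = 9.999 mm.
The 1-cm UH is the DRH scaled by (10 mm)/d, so U_p = 832.8 × 10/9.999 = 833 m³/s.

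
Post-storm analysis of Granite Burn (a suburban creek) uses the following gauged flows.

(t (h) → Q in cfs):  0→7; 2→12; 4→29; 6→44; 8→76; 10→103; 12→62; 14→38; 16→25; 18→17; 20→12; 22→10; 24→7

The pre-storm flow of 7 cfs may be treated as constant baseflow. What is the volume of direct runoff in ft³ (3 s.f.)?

V ≈ 2.53 × 10^6 ft³

Direct-runoff ordinates (Q − Q_b): 0.0, 5.0, 22.0, 37.0, 69.0, 96.0, 55.0, 31.0, 18.0, 10.0, 5.0, 3.0, 0.0 cfs.
ΣQ_DR = 351.0 cfs.
With Δt = 2 h = 7200 s, V = ΣQ_DR · Δt = 351.0 × 7200 = 2.53 × 10^6 ft³.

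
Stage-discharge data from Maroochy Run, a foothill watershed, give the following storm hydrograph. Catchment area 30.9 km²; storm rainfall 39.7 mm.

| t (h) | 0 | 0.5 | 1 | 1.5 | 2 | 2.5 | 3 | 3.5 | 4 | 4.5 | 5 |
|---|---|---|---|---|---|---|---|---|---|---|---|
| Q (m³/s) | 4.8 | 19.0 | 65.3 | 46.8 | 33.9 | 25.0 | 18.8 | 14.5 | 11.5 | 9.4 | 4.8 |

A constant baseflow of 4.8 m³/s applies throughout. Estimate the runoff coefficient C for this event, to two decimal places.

C ≈ 0.29

ΣQ_DR = 201.0 m³/s; V = ΣQ_DR·Δt = 3.618 × 10^5 m³.
Runoff depth d = V / A = 11.71 mm.
C = d / P = 11.71 / 39.7 = 0.29.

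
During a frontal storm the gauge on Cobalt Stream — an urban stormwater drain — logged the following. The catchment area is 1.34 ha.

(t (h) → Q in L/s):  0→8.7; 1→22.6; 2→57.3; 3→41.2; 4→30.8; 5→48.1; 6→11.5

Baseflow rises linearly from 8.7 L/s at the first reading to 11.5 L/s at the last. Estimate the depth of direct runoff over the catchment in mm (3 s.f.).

Direct runoff: 0.00, 13.43, 47.67, 31.10, 20.23, 37.07, 0.00 L/s; ΣQ_DR = 149.5 L/s.
V = ΣQ_DR · Δt = 149.5 × 3600 s = 5.382 × 10^5 L.
Over A = 1.34 ha, depth = V / A = 40.2 mm.

d ≈ 40.2 mm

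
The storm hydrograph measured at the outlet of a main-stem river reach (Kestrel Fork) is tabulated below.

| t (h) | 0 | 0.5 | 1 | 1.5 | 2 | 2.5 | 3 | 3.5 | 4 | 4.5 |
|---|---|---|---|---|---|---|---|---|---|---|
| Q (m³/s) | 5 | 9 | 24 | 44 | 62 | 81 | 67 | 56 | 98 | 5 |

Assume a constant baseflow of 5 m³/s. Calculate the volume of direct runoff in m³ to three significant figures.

Direct-runoff ordinates (Q − Q_b): 0.0, 4.0, 19.0, 39.0, 57.0, 76.0, 62.0, 51.0, 93.0, 0.0 m³/s.
ΣQ_DR = 401.0 m³/s.
With Δt = 0.5 h = 1800 s, V = ΣQ_DR · Δt = 401.0 × 1800 = 7.22 × 10^5 m³.

V ≈ 7.22 × 10^5 m³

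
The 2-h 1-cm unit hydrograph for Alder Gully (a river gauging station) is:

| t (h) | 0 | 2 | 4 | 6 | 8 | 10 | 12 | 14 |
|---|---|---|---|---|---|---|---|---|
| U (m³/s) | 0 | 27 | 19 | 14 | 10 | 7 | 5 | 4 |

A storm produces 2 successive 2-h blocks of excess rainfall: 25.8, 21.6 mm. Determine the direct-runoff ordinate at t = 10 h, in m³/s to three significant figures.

Q ≈ 39.7 m³/s

By discrete convolution, Q_j = Σ (P_i / 10 mm) · U_{j−i}.
At t = 10 h (j=5): Q = (25.8/10)·7 + (21.6/10)·10 = 39.7 m³/s.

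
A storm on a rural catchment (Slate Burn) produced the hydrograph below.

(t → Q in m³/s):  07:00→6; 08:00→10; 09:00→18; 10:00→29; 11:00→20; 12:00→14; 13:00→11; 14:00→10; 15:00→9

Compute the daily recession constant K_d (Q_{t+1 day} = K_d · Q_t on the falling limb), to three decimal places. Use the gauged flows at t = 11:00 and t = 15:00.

K_d ≈ 0.008

Between t = 11:00 and t = 15:00 the flow falls from 20 to 9 m³/s over 4×1 h = 4 h.
Per-interval ratio K = (9/20)^(1/4) = 0.8190; K_d = K^(24/1) = 0.008.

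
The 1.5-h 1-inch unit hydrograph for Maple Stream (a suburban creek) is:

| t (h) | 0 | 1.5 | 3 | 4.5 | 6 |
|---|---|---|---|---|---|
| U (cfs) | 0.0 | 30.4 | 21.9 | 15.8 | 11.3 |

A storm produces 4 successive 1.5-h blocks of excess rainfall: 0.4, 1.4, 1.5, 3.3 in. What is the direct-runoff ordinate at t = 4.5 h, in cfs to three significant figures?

By discrete convolution, Q_j = Σ (P_i / 1 in) · U_{j−i}.
At t = 4.5 h (j=3): Q = (0.4/1)·15.8 + (1.4/1)·21.9 + (1.5/1)·30.4 + (3.3/1)·0.0 = 82.6 cfs.

Q ≈ 82.6 cfs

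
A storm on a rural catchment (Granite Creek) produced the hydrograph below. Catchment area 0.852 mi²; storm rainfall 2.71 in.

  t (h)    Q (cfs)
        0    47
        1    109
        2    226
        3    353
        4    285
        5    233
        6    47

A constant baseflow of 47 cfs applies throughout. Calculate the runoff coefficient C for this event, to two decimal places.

C ≈ 0.65

ΣQ_DR = 971.0 cfs; V = ΣQ_DR·Δt = 3.496 × 10^6 ft³.
Runoff depth d = V / A = 1.766 in.
C = d / P = 1.766 / 2.71 = 0.65.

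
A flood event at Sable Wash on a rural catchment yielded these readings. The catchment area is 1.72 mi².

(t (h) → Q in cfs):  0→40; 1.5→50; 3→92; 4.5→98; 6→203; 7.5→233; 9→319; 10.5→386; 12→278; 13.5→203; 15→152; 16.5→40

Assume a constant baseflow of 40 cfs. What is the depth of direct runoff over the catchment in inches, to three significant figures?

Direct runoff: 0.0, 10.0, 52.0, 58.0, 163.0, 193.0, 279.0, 346.0, 238.0, 163.0, 112.0, 0.0 cfs; ΣQ_DR = 1614 cfs.
V = ΣQ_DR · Δt = 1614 × 5400 s = 8.716 × 10^6 ft³.
Over A = 1.72 mi², depth = V / A = 2.18 in.

d ≈ 2.18 in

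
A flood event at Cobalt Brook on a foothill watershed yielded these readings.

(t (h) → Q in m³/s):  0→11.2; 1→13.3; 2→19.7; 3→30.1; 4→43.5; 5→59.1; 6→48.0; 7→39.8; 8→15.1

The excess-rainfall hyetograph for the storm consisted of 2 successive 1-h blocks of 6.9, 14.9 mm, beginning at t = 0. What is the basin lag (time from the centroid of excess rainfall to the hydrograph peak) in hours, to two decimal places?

Centroid of excess rainfall: t_c = Σ P_i·t̄_i / ΣP_i = 1.1835 h (block centres at 0.5, 1.5 h).
Hydrograph peak occurs at t = 5 h, so basin lag t_L = 5 − 1.1835 = 3.82 h.

t_L ≈ 3.82 h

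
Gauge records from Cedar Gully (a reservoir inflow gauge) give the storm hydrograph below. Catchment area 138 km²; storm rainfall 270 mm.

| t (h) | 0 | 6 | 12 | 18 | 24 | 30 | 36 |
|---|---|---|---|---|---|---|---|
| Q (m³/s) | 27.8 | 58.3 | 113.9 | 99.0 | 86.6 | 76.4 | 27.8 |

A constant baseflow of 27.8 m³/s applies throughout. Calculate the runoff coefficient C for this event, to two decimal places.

C ≈ 0.17

ΣQ_DR = 295.2 m³/s; V = ΣQ_DR·Δt = 6.376 × 10^6 m³.
Runoff depth d = V / A = 46.21 mm.
C = d / P = 46.21 / 270 = 0.17.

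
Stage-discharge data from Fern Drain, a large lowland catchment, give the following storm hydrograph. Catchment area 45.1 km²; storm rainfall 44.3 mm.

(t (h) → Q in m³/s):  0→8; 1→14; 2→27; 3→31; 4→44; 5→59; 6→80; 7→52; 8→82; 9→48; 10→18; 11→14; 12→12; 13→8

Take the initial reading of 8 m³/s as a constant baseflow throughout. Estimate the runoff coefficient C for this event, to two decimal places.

ΣQ_DR = 385.0 m³/s; V = ΣQ_DR·Δt = 1.386 × 10^6 m³.
Runoff depth d = V / A = 30.73 mm.
C = d / P = 30.73 / 44.3 = 0.69.

C ≈ 0.69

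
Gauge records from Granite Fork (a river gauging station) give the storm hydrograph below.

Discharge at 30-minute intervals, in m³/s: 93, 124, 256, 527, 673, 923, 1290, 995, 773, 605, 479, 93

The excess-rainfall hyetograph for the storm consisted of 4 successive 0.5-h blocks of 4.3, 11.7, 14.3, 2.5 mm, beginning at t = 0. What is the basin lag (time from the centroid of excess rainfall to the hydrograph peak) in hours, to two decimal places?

Centroid of excess rainfall: t_c = Σ P_i·t̄_i / ΣP_i = 0.9787 h (block centres at 0.25, 0.75, 1.25, 1.75 h).
Hydrograph peak occurs at t = 3 h, so basin lag t_L = 3 − 0.9787 = 2.02 h.

t_L ≈ 2.02 h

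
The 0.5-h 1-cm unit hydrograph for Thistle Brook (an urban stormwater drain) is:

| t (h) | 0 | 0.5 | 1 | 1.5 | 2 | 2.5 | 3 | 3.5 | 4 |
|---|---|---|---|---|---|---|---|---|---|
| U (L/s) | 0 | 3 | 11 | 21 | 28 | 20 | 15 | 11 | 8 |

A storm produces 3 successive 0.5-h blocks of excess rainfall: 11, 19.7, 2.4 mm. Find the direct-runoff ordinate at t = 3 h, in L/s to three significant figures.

By discrete convolution, Q_j = Σ (P_i / 10 mm) · U_{j−i}.
At t = 3 h (j=6): Q = (11/10)·15 + (19.7/10)·20 + (2.4/10)·28 = 62.6 L/s.

Q ≈ 62.6 L/s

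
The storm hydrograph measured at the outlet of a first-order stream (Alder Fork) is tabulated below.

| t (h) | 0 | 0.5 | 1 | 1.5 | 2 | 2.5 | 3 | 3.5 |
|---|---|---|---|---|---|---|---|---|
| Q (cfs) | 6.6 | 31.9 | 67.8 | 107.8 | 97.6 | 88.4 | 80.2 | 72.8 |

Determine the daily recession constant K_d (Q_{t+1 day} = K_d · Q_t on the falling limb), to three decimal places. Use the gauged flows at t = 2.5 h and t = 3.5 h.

K_d ≈ 0.009

Between t = 2.5 h and t = 3.5 h the flow falls from 88.4 to 72.8 cfs over 2×0.5 h = 1 h.
Per-interval ratio K = (72.8/88.4)^(1/2) = 0.9075; K_d = K^(24/0.5) = 0.009.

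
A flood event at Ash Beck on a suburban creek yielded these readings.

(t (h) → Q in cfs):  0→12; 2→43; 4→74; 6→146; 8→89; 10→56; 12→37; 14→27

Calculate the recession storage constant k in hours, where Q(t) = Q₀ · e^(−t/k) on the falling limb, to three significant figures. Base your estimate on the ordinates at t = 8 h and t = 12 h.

k ≈ 4.56 h

On the falling limb, Q drops from 89 to 37 cfs between t = 8 h and t = 12 h (Δt = 4 h).
k = −Δt / ln(Q₂/Q₁) = −4 / ln(37/89) = 4.56 h.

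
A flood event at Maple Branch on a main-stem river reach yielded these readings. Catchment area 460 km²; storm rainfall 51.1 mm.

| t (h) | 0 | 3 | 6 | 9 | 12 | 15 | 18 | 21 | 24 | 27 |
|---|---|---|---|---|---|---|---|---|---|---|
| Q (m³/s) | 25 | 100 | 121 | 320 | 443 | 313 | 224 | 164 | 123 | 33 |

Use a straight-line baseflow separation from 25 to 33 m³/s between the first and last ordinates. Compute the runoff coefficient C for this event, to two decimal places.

ΣQ_DR = 1576 m³/s; V = ΣQ_DR·Δt = 1.702 × 10^7 m³.
Runoff depth d = V / A = 37.00 mm.
C = d / P = 37.00 / 51.1 = 0.72.

C ≈ 0.72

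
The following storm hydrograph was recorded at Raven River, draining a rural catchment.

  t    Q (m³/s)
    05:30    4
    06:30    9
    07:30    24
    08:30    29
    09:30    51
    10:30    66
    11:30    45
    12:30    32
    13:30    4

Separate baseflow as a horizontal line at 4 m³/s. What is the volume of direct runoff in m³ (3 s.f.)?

Direct-runoff ordinates (Q − Q_b): 0.0, 5.0, 20.0, 25.0, 47.0, 62.0, 41.0, 28.0, 0.0 m³/s.
ΣQ_DR = 228.0 m³/s.
With Δt = 1 h = 3600 s, V = ΣQ_DR · Δt = 228.0 × 3600 = 8.21 × 10^5 m³.

V ≈ 8.21 × 10^5 m³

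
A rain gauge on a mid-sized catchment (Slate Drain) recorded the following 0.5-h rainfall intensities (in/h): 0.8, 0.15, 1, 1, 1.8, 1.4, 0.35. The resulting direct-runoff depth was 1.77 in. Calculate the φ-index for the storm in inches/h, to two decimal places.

φ ≈ 0.49 in/h

Only the 5 blocks with intensity above φ contribute runoff: 0.8, 1, 1, 1.8, 1.4 in/h.
Σ(I−φ)·Δt = d  ⇒  (0.8+1+1+1.8+1.4 − 5φ)·0.5 = 1.77
φ = (6.000 − 1.77/0.5) / 5 = 0.49 in/h.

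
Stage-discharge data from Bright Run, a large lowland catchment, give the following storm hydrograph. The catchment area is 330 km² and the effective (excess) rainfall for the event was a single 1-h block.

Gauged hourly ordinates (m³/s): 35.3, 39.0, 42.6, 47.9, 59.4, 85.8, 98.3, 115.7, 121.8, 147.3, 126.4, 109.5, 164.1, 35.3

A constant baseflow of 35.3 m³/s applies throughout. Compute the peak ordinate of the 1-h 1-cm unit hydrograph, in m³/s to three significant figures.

U_p ≈ 161 m³/s

Direct runoff: 0.0, 3.7, 7.3, 12.6, 24.1, 50.5, 63.0, 80.4, 86.5, 112.0, 91.1, 74.2, 128.8, 0.0 m³/s; ΣQ_DR = 734.2 m³/s, peak = 128.8 m³/s.
Runoff depth d = ΣQ_DR·Δt / A = 734.2 × 3600 / (330 km²) = 8.009 mm.
The 1-cm UH is the DRH scaled by (10 mm)/d, so U_p = 128.8 × 10/8.009 = 161 m³/s.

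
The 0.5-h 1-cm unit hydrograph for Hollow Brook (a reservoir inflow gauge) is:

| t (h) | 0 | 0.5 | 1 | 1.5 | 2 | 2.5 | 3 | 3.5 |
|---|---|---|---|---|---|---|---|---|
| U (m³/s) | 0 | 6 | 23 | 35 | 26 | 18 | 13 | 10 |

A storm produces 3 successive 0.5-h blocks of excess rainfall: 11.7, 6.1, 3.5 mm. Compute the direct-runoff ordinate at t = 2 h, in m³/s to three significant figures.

Q ≈ 59.8 m³/s

By discrete convolution, Q_j = Σ (P_i / 10 mm) · U_{j−i}.
At t = 2 h (j=4): Q = (11.7/10)·26 + (6.1/10)·35 + (3.5/10)·23 = 59.8 m³/s.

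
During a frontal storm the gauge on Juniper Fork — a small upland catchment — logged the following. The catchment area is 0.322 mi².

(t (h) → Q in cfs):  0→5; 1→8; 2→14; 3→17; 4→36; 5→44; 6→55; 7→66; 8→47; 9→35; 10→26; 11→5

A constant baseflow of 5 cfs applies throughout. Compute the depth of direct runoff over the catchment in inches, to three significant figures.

d ≈ 1.43 in

Direct runoff: 0.0, 3.0, 9.0, 12.0, 31.0, 39.0, 50.0, 61.0, 42.0, 30.0, 21.0, 0.0 cfs; ΣQ_DR = 298.0 cfs.
V = ΣQ_DR · Δt = 298.0 × 3600 s = 1.073 × 10^6 ft³.
Over A = 0.322 mi², depth = V / A = 1.43 in.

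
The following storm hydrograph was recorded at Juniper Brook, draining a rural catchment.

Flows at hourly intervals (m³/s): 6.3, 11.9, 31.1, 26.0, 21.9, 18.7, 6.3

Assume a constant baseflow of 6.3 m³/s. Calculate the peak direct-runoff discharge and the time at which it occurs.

Q_p = 24.8 m³/s at t = 2 h

Subtracting baseflow gives direct-runoff ordinates: 0.0, 5.6, 24.8, 19.7, 15.6, 12.4, 0.0 m³/s.
The maximum is 24.8 m³/s, occurring at the reading for t = 2 h.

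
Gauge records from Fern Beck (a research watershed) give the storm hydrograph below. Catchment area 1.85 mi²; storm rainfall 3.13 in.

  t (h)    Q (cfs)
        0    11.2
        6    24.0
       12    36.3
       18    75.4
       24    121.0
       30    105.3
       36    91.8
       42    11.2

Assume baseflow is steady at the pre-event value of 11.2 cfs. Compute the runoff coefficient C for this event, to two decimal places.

ΣQ_DR = 386.6 cfs; V = ΣQ_DR·Δt = 8.351 × 10^6 ft³.
Runoff depth d = V / A = 1.943 in.
C = d / P = 1.943 / 3.13 = 0.62.

C ≈ 0.62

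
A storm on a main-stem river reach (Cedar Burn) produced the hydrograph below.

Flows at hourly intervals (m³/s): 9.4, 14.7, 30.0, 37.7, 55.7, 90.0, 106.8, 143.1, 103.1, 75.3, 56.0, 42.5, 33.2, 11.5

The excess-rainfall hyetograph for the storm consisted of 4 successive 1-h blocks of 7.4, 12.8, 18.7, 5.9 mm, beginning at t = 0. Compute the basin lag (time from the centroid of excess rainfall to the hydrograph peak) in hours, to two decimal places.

Centroid of excess rainfall: t_c = Σ P_i·t̄_i / ΣP_i = 2.0156 h (block centres at 0.5, 1.5, 2.5, 3.5 h).
Hydrograph peak occurs at t = 7 h, so basin lag t_L = 7 − 2.0156 = 4.98 h.

t_L ≈ 4.98 h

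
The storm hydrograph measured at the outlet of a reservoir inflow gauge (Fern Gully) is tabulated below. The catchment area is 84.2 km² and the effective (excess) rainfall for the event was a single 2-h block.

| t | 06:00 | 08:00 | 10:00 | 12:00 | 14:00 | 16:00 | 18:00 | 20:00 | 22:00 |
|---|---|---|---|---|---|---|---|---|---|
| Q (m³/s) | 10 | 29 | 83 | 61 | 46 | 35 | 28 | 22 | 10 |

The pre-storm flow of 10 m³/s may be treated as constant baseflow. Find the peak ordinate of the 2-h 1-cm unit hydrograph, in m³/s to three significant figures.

Direct runoff: 0.0, 19.0, 73.0, 51.0, 36.0, 25.0, 18.0, 12.0, 0.0 m³/s; ΣQ_DR = 234.0 m³/s, peak = 73.0 m³/s.
Runoff depth d = ΣQ_DR·Δt / A = 234.0 × 7200 / (84.2 km²) = 20.01 mm.
The 1-cm UH is the DRH scaled by (10 mm)/d, so U_p = 73.0 × 10/20.01 = 36.5 m³/s.

U_p ≈ 36.5 m³/s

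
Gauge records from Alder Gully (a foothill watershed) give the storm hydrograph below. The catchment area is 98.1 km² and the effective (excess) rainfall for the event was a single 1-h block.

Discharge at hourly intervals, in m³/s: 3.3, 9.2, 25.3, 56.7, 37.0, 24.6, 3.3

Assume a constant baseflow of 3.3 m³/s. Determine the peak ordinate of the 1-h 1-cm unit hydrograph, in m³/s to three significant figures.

U_p ≈ 107 m³/s

Direct runoff: 0.0, 5.9, 22.0, 53.4, 33.7, 21.3, 0.0 m³/s; ΣQ_DR = 136.3 m³/s, peak = 53.4 m³/s.
Runoff depth d = ΣQ_DR·Δt / A = 136.3 × 3600 / (98.1 km²) = 5.002 mm.
The 1-cm UH is the DRH scaled by (10 mm)/d, so U_p = 53.4 × 10/5.002 = 107 m³/s.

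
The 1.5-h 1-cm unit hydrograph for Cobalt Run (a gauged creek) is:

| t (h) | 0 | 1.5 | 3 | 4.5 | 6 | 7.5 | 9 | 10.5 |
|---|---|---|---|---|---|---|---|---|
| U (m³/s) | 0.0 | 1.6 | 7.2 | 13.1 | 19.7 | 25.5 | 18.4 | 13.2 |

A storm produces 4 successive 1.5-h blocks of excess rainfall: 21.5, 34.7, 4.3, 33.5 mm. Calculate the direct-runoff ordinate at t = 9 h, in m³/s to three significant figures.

By discrete convolution, Q_j = Σ (P_i / 10 mm) · U_{j−i}.
At t = 9 h (j=6): Q = (21.5/10)·18.4 + (34.7/10)·25.5 + (4.3/10)·19.7 + (33.5/10)·13.1 = 180 m³/s.

Q ≈ 180 m³/s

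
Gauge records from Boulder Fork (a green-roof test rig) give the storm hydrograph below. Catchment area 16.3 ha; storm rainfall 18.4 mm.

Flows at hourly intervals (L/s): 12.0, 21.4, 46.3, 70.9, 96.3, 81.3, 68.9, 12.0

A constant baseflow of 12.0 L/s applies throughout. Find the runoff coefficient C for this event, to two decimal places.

ΣQ_DR = 313.1 L/s; V = ΣQ_DR·Δt = 1.127 × 10^6 L.
Runoff depth d = V / A = 6.915 mm.
C = d / P = 6.915 / 18.4 = 0.38.

C ≈ 0.38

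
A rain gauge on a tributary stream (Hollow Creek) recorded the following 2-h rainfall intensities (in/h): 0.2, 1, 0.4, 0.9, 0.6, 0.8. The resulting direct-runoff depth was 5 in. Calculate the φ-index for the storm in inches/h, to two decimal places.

φ ≈ 0.24 in/h

Only the 5 blocks with intensity above φ contribute runoff: 1, 0.4, 0.9, 0.6, 0.8 in/h.
Σ(I−φ)·Δt = d  ⇒  (1+0.4+0.9+0.6+0.8 − 5φ)·2 = 5
φ = (3.700 − 5/2) / 5 = 0.24 in/h.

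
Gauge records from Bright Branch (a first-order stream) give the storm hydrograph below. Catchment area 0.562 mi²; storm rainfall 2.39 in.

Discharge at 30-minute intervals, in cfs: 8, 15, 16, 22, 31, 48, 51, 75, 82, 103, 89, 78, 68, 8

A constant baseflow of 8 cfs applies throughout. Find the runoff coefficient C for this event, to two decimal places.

C ≈ 0.34

ΣQ_DR = 582.0 cfs; V = ΣQ_DR·Δt = 1.048 × 10^6 ft³.
Runoff depth d = V / A = 0.8024 in.
C = d / P = 0.8024 / 2.39 = 0.34.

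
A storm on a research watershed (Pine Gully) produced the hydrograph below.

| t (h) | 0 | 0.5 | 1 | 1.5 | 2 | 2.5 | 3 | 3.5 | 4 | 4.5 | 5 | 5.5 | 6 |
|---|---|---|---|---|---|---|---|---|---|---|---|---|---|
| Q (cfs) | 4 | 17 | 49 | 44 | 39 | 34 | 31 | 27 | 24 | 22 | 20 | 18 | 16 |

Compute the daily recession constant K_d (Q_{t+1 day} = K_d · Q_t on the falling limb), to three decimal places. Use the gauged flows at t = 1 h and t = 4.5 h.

Between t = 1 h and t = 4.5 h the flow falls from 49 to 22 cfs over 7×0.5 h = 3.5 h.
Per-interval ratio K = (22/49)^(1/7) = 0.8919; K_d = K^(24/0.5) = 0.004.

K_d ≈ 0.004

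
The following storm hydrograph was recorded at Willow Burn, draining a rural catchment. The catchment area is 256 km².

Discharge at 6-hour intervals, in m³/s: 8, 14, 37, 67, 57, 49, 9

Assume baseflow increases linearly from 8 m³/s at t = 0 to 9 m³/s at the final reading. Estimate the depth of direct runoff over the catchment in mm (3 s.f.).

d ≈ 15.3 mm

Direct runoff: 0.00, 5.83, 28.67, 58.50, 48.33, 40.17, 0.00 m³/s; ΣQ_DR = 181.5 m³/s.
V = ΣQ_DR · Δt = 181.5 × 21600 s = 3.920 × 10^6 m³.
Over A = 256 km², depth = V / A = 15.3 mm.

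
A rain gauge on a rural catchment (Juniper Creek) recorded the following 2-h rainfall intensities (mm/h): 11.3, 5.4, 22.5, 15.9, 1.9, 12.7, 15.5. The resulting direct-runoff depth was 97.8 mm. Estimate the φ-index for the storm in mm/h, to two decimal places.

φ ≈ 5.80 mm/h

Only the 5 blocks with intensity above φ contribute runoff: 11.3, 22.5, 15.9, 12.7, 15.5 mm/h.
Σ(I−φ)·Δt = d  ⇒  (11.3+22.5+15.9+12.7+15.5 − 5φ)·2 = 97.8
φ = (77.90 − 97.8/2) / 5 = 5.80 mm/h.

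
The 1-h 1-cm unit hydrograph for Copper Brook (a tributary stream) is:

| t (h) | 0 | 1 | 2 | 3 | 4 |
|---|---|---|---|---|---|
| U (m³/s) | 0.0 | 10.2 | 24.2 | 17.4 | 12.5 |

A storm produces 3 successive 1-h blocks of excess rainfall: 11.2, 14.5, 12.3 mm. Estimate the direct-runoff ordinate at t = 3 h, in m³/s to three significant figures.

By discrete convolution, Q_j = Σ (P_i / 10 mm) · U_{j−i}.
At t = 3 h (j=3): Q = (11.2/10)·17.4 + (14.5/10)·24.2 + (12.3/10)·10.2 = 67.1 m³/s.

Q ≈ 67.1 m³/s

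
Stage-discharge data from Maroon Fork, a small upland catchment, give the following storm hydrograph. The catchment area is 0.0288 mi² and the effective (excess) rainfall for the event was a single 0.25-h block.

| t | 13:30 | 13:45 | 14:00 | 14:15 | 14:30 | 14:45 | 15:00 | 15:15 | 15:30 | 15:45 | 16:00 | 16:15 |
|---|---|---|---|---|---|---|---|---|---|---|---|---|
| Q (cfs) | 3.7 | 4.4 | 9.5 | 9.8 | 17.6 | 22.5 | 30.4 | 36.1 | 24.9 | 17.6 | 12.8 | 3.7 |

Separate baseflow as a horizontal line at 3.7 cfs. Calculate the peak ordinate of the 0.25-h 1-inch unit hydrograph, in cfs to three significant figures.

Direct runoff: 0.0, 0.7, 5.8, 6.1, 13.9, 18.8, 26.7, 32.4, 21.2, 13.9, 9.1, 0.0 cfs; ΣQ_DR = 148.6 cfs, peak = 32.4 cfs.
Runoff depth d = ΣQ_DR·Δt / A = 148.6 × 900 / (0.0288 mi²) = 1.999 in.
The 1-inch UH is the DRH scaled by (1 in)/d, so U_p = 32.4 × 1/1.999 = 16.2 cfs.

U_p ≈ 16.2 cfs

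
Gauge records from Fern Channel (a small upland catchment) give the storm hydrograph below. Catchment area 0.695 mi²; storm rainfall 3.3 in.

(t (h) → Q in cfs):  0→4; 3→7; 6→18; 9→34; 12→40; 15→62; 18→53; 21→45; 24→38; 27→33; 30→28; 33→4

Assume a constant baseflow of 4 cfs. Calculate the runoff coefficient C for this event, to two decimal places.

C ≈ 0.64

ΣQ_DR = 318.0 cfs; V = ΣQ_DR·Δt = 3.434 × 10^6 ft³.
Runoff depth d = V / A = 2.127 in.
C = d / P = 2.127 / 3.3 = 0.64.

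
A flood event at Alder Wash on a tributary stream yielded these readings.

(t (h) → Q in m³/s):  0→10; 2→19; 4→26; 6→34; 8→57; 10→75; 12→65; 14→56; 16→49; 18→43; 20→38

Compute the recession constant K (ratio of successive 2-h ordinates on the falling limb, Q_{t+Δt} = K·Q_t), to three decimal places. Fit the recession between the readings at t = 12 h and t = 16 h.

Using the recession-limb readings at t = 12 h and t = 16 h: Q falls from 65 to 49 m³/s over 2 intervals.
K = (Q₂/Q₁)^(1/2) = (49/65)^(1/2) = 0.868.

K ≈ 0.868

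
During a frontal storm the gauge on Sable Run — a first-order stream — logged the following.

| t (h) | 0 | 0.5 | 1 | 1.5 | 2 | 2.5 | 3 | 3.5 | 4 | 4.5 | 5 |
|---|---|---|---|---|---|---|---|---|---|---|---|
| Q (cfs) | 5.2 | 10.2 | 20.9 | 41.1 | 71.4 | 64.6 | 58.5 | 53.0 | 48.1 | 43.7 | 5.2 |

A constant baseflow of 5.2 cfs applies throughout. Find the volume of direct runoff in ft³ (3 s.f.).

Direct-runoff ordinates (Q − Q_b): 0.0, 5.0, 15.7, 35.9, 66.2, 59.4, 53.3, 47.8, 42.9, 38.5, 0.0 cfs.
ΣQ_DR = 364.7 cfs.
With Δt = 0.5 h = 1800 s, V = ΣQ_DR · Δt = 364.7 × 1800 = 6.56 × 10^5 ft³.

V ≈ 6.56 × 10^5 ft³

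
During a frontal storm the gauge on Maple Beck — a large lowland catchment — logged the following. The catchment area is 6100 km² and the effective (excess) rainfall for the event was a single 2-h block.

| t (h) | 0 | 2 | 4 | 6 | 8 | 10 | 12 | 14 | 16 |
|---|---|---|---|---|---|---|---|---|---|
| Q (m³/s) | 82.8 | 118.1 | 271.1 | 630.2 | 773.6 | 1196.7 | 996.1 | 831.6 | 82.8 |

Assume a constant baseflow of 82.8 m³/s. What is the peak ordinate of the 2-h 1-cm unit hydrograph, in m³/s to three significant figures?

U_p ≈ 2230 m³/s

Direct runoff: 0.0, 35.3, 188.3, 547.4, 690.8, 1113.9, 913.3, 748.8, 0.0 m³/s; ΣQ_DR = 4238 m³/s, peak = 1113.9 m³/s.
Runoff depth d = ΣQ_DR·Δt / A = 4238 × 7200 / (6100 km²) = 5.002 mm.
The 1-cm UH is the DRH scaled by (10 mm)/d, so U_p = 1113.9 × 10/5.002 = 2230 m³/s.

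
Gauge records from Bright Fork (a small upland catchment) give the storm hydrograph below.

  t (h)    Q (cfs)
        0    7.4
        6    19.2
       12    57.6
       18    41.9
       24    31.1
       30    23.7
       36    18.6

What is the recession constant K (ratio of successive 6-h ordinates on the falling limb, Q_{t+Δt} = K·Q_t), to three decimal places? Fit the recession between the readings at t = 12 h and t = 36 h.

K ≈ 0.754

Using the recession-limb readings at t = 12 h and t = 36 h: Q falls from 57.6 to 18.6 cfs over 4 intervals.
K = (Q₂/Q₁)^(1/4) = (18.6/57.6)^(1/4) = 0.754.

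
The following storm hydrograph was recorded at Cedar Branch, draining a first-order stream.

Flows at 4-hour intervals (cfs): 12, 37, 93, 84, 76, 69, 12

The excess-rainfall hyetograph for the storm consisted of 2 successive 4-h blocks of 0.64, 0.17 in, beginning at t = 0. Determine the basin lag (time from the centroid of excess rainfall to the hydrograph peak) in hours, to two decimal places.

t_L ≈ 5.16 h

Centroid of excess rainfall: t_c = Σ P_i·t̄_i / ΣP_i = 2.8395 h (block centres at 2, 6 h).
Hydrograph peak occurs at t = 8 h, so basin lag t_L = 8 − 2.8395 = 5.16 h.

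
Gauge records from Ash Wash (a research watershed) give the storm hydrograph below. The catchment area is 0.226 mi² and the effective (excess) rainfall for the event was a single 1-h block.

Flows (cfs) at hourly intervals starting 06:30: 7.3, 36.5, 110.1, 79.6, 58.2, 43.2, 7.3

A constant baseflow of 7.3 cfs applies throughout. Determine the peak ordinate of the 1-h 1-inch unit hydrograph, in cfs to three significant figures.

U_p ≈ 51.5 cfs

Direct runoff: 0.0, 29.2, 102.8, 72.3, 50.9, 35.9, 0.0 cfs; ΣQ_DR = 291.1 cfs, peak = 102.8 cfs.
Runoff depth d = ΣQ_DR·Δt / A = 291.1 × 3600 / (0.226 mi²) = 1.996 in.
The 1-inch UH is the DRH scaled by (1 in)/d, so U_p = 102.8 × 1/1.996 = 51.5 cfs.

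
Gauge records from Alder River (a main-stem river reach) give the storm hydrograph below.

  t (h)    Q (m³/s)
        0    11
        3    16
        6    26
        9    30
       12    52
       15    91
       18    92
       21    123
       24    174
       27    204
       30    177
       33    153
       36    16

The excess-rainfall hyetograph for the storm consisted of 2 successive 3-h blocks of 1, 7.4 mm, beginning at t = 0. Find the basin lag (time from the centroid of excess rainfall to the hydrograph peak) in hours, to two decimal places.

Centroid of excess rainfall: t_c = Σ P_i·t̄_i / ΣP_i = 4.1429 h (block centres at 1.5, 4.5 h).
Hydrograph peak occurs at t = 27 h, so basin lag t_L = 27 − 4.1429 = 22.86 h.

t_L ≈ 22.86 h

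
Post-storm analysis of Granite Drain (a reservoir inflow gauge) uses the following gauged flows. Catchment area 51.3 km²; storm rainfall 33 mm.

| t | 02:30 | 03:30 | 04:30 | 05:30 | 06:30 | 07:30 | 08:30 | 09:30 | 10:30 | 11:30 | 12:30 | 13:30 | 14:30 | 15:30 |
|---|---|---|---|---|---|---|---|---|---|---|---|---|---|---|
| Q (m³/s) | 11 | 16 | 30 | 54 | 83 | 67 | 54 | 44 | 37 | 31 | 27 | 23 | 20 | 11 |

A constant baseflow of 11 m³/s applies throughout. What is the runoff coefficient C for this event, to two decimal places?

C ≈ 0.75

ΣQ_DR = 354.0 m³/s; V = ΣQ_DR·Δt = 1.274 × 10^6 m³.
Runoff depth d = V / A = 24.84 mm.
C = d / P = 24.84 / 33 = 0.75.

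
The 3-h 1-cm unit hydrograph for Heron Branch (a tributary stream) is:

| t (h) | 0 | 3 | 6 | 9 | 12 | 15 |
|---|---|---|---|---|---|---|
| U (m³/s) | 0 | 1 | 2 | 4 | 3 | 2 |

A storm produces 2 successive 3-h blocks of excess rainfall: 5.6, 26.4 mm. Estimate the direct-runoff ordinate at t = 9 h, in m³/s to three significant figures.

By discrete convolution, Q_j = Σ (P_i / 10 mm) · U_{j−i}.
At t = 9 h (j=3): Q = (5.6/10)·4 + (26.4/10)·2 = 7.52 m³/s.

Q ≈ 7.52 m³/s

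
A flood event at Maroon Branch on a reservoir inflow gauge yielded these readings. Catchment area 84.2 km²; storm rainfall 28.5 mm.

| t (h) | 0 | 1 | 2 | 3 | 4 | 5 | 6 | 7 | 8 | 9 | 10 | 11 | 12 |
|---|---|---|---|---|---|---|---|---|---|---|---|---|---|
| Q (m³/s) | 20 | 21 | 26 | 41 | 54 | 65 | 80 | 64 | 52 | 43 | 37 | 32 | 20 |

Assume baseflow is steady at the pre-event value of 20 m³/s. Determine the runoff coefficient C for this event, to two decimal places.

ΣQ_DR = 295.0 m³/s; V = ΣQ_DR·Δt = 1.062 × 10^6 m³.
Runoff depth d = V / A = 12.61 mm.
C = d / P = 12.61 / 28.5 = 0.44.

C ≈ 0.44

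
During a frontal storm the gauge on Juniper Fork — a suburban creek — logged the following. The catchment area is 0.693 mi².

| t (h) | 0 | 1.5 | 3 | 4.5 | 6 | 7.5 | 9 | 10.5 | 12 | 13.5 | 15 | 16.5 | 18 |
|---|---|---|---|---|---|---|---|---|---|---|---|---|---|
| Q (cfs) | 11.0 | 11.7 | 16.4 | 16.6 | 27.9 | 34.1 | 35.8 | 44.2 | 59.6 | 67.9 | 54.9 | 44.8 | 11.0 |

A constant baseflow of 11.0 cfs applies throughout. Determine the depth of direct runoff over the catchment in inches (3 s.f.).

Direct runoff: 0.0, 0.7, 5.4, 5.6, 16.9, 23.1, 24.8, 33.2, 48.6, 56.9, 43.9, 33.8, 0.0 cfs; ΣQ_DR = 292.9 cfs.
V = ΣQ_DR · Δt = 292.9 × 5400 s = 1.582 × 10^6 ft³.
Over A = 0.693 mi², depth = V / A = 0.982 in.

d ≈ 0.982 in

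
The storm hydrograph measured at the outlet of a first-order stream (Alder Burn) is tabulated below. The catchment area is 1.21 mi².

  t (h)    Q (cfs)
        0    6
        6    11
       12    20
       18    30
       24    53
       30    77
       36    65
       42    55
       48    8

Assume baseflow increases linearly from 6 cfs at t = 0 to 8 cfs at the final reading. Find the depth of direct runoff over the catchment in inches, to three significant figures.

Direct runoff: 0.00, 4.75, 13.50, 23.25, 46.00, 69.75, 57.50, 47.25, 0.00 cfs; ΣQ_DR = 262.0 cfs.
V = ΣQ_DR · Δt = 262.0 × 21600 s = 5.659 × 10^6 ft³.
Over A = 1.21 mi², depth = V / A = 2.01 in.

d ≈ 2.01 in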